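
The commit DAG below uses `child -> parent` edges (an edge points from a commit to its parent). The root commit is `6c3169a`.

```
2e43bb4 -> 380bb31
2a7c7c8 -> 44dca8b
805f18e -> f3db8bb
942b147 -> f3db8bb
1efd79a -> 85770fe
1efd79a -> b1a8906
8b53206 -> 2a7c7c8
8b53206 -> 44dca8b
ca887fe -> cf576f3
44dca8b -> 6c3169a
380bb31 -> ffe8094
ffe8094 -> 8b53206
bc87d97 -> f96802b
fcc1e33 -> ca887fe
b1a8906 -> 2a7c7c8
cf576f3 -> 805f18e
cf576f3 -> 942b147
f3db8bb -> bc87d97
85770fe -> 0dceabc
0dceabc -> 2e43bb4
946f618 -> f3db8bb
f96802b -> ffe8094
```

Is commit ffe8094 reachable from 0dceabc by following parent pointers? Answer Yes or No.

Yes

Ancestors of 0dceabc (commits reachable by following parents): {0dceabc, 2a7c7c8, 2e43bb4, 380bb31, 44dca8b, 6c3169a, 8b53206, ffe8094}.
ffe8094 is in that set, so it is an ancestor of 0dceabc.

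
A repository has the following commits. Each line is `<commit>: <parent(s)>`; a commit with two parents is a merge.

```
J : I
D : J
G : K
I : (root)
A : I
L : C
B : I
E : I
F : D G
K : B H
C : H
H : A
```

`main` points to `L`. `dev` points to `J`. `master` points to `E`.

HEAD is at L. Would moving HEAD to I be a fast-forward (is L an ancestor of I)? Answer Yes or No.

A fast-forward from L to I is possible iff L is an ancestor of I.
Ancestors of I: {I}.
L is not among them, so fast-forward is not possible.

No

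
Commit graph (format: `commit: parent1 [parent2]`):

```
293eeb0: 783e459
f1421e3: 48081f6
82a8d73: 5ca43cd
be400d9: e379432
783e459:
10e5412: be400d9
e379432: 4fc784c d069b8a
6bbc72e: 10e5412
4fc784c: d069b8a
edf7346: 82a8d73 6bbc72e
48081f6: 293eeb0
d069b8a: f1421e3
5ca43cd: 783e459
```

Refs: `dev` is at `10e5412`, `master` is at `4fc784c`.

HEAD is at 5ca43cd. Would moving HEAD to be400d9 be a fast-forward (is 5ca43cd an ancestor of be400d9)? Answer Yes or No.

A fast-forward from 5ca43cd to be400d9 is possible iff 5ca43cd is an ancestor of be400d9.
Ancestors of be400d9: {293eeb0, 48081f6, 4fc784c, 783e459, be400d9, d069b8a, e379432, f1421e3}.
5ca43cd is not among them, so fast-forward is not possible.

No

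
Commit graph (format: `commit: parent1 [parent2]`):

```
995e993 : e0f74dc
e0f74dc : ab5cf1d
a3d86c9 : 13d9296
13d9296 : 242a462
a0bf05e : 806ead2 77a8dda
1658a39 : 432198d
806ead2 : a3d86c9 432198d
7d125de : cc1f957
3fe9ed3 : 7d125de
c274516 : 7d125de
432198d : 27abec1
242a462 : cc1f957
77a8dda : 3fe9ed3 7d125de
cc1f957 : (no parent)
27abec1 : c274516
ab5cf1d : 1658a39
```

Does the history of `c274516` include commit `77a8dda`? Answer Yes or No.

Ancestors of c274516: {7d125de, c274516, cc1f957}.
77a8dda is not in that set, so it is not an ancestor of c274516.

No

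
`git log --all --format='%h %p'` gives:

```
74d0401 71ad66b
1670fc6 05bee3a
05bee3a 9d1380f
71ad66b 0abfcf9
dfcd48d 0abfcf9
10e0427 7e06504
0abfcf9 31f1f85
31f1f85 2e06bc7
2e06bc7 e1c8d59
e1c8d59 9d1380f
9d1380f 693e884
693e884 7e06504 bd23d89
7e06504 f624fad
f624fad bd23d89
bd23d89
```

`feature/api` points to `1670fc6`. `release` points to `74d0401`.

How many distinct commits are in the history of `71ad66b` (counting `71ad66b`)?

Walking parent pointers from 71ad66b: reachable set = {0abfcf9, 2e06bc7, 31f1f85, 693e884, 71ad66b, 7e06504, 9d1380f, bd23d89, e1c8d59, f624fad}.
That is 10 commits.

10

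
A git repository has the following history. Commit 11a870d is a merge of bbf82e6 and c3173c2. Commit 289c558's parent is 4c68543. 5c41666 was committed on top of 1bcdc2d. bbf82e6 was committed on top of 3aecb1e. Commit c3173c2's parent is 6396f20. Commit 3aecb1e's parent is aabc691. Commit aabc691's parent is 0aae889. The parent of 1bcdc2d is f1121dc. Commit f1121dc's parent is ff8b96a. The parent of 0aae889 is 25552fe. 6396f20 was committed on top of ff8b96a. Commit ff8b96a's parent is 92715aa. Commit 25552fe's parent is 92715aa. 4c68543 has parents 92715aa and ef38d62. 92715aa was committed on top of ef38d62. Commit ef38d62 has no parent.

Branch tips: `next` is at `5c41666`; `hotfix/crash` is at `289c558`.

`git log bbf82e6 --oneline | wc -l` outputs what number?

7

Walking parent pointers from bbf82e6: reachable set = {0aae889, 25552fe, 3aecb1e, 92715aa, aabc691, bbf82e6, ef38d62}.
That is 7 commits.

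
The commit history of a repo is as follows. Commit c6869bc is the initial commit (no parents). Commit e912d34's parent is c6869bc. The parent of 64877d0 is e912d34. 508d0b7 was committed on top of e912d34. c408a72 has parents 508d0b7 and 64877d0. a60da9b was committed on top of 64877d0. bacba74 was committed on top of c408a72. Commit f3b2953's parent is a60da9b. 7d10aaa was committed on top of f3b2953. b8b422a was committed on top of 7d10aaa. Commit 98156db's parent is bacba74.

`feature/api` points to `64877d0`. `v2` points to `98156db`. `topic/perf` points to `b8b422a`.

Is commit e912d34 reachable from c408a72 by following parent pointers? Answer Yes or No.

Ancestors of c408a72 (commits reachable by following parents): {508d0b7, 64877d0, c408a72, c6869bc, e912d34}.
e912d34 is in that set, so it is an ancestor of c408a72.

Yes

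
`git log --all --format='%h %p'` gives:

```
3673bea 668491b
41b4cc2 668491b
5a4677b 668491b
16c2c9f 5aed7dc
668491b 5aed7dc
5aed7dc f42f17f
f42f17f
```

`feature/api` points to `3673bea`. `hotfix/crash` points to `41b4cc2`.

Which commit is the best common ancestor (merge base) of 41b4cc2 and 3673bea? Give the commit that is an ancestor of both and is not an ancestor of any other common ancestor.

Ancestors of 41b4cc2: {41b4cc2, 5aed7dc, 668491b, f42f17f}.
Ancestors of 3673bea: {3673bea, 5aed7dc, 668491b, f42f17f}.
Common ancestors: {5aed7dc, 668491b, f42f17f}.
Among these, 668491b is not an ancestor of any other common ancestor — it is the merge base.

668491b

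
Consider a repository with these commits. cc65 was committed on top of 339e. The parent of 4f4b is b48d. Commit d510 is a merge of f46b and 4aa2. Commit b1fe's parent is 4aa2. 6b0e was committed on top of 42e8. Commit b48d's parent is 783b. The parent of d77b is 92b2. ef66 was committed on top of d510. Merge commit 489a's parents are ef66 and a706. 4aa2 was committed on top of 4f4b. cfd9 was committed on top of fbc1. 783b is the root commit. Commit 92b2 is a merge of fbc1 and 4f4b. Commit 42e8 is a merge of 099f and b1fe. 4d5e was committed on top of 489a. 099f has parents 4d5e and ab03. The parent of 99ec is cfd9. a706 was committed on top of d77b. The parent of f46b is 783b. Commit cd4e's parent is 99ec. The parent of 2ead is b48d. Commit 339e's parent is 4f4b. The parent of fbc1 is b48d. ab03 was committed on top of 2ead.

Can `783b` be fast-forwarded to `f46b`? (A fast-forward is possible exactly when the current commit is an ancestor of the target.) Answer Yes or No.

A fast-forward from 783b to f46b is possible iff 783b is an ancestor of f46b.
Ancestors of f46b: {783b, f46b}.
783b is among them, so fast-forward is possible.

Yes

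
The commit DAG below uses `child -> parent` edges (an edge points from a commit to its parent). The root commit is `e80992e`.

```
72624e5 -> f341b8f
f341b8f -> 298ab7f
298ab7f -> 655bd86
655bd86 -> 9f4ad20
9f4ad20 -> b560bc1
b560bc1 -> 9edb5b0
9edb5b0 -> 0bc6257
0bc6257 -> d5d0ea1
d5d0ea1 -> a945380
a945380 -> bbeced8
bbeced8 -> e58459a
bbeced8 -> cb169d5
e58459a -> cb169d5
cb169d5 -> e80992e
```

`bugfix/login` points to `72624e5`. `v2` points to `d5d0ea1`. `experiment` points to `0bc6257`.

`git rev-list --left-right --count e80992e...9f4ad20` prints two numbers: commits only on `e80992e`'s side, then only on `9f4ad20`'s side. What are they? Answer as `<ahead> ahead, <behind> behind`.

0 ahead, 9 behind

Reachable from e80992e: {e80992e}.
Reachable from 9f4ad20: {0bc6257, 9edb5b0, 9f4ad20, a945380, b560bc1, bbeced8, cb169d5, d5d0ea1, e58459a, e80992e}.
Only in e80992e's history (ahead): {} — 0.
Only in 9f4ad20's history (behind): {0bc6257, 9edb5b0, 9f4ad20, a945380, b560bc1, bbeced8, cb169d5, d5d0ea1, e58459a} — 9.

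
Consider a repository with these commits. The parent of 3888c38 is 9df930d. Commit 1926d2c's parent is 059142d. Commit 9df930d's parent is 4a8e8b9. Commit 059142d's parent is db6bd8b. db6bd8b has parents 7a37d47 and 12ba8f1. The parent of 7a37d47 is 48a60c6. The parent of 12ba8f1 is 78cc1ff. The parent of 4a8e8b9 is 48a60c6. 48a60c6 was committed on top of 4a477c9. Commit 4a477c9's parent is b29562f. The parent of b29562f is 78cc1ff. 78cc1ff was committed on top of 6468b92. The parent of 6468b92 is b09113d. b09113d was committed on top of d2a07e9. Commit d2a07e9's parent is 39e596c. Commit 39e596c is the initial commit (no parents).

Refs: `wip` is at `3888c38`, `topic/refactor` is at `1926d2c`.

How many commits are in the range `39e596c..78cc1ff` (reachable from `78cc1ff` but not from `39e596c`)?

Reachable from 78cc1ff: {39e596c, 6468b92, 78cc1ff, b09113d, d2a07e9}.
Reachable from 39e596c: {39e596c}.
In 78cc1ff's history but not 39e596c's: {6468b92, 78cc1ff, b09113d, d2a07e9} — 4 commits.

4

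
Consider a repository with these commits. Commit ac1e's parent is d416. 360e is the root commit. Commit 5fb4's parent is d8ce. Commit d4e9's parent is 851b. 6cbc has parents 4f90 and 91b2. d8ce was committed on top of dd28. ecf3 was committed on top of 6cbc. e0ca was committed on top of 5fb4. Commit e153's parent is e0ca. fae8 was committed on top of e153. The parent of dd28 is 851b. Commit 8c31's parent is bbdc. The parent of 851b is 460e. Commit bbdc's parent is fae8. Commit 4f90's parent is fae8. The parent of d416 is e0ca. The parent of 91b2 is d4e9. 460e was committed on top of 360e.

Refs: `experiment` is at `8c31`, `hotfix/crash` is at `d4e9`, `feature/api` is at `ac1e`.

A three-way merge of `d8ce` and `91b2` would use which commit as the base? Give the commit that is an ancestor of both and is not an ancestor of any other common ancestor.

Ancestors of d8ce: {360e, 460e, 851b, d8ce, dd28}.
Ancestors of 91b2: {360e, 460e, 851b, 91b2, d4e9}.
Common ancestors: {360e, 460e, 851b}.
Among these, 851b is not an ancestor of any other common ancestor — it is the merge base.

851b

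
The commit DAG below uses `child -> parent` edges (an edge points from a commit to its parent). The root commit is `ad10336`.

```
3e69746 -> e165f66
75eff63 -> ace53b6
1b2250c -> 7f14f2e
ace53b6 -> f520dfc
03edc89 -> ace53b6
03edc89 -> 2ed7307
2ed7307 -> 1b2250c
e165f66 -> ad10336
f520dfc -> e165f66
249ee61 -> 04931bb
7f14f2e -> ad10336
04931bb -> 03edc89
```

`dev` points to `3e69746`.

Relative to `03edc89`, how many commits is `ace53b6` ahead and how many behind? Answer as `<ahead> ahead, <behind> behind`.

Reachable from ace53b6: {ace53b6, ad10336, e165f66, f520dfc}.
Reachable from 03edc89: {03edc89, 1b2250c, 2ed7307, 7f14f2e, ace53b6, ad10336, e165f66, f520dfc}.
Only in ace53b6's history (ahead): {} — 0.
Only in 03edc89's history (behind): {03edc89, 1b2250c, 2ed7307, 7f14f2e} — 4.

0 ahead, 4 behind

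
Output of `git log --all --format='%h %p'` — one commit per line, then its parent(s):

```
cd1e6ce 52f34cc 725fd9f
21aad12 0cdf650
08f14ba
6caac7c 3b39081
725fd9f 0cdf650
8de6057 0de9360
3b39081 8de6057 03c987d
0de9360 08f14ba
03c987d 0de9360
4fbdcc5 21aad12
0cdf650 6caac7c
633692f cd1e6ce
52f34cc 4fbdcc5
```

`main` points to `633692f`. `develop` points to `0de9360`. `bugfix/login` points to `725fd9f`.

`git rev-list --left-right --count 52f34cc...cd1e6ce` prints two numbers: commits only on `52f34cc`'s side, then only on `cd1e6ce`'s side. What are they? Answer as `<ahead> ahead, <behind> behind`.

0 ahead, 2 behind

Reachable from 52f34cc: {03c987d, 08f14ba, 0cdf650, 0de9360, 21aad12, 3b39081, 4fbdcc5, 52f34cc, 6caac7c, 8de6057}.
Reachable from cd1e6ce: {03c987d, 08f14ba, 0cdf650, 0de9360, 21aad12, 3b39081, 4fbdcc5, 52f34cc, 6caac7c, 725fd9f, 8de6057, cd1e6ce}.
Only in 52f34cc's history (ahead): {} — 0.
Only in cd1e6ce's history (behind): {725fd9f, cd1e6ce} — 2.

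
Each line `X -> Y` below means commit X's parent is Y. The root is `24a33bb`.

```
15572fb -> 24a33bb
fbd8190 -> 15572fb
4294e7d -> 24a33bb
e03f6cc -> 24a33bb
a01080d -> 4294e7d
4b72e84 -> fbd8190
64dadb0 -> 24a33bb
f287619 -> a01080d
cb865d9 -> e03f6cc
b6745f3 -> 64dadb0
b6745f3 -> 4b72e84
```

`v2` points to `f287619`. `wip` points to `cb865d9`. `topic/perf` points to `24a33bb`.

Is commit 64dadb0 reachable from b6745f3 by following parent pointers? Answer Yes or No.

Yes

Ancestors of b6745f3 (commits reachable by following parents): {15572fb, 24a33bb, 4b72e84, 64dadb0, b6745f3, fbd8190}.
64dadb0 is in that set, so it is an ancestor of b6745f3.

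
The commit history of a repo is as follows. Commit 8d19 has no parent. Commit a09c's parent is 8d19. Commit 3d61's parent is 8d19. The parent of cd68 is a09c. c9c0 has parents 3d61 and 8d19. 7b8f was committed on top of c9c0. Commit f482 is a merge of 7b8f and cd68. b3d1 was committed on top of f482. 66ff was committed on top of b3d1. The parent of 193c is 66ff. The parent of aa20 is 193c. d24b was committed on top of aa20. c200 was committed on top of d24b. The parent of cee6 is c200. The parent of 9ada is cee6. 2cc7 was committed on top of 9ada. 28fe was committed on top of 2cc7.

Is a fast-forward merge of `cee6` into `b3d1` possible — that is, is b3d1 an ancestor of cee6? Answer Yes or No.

Yes

A fast-forward from b3d1 to cee6 is possible iff b3d1 is an ancestor of cee6.
Ancestors of cee6: {193c, 3d61, 66ff, 7b8f, 8d19, a09c, aa20, b3d1, c200, c9c0, cd68, cee6, d24b, f482}.
b3d1 is among them, so fast-forward is possible.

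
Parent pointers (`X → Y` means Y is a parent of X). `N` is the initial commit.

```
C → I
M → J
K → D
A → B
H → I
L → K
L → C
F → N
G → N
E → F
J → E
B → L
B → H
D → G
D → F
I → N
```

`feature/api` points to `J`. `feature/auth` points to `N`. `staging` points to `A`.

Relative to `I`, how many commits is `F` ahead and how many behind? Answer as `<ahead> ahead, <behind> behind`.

1 ahead, 1 behind

Reachable from F: {F, N}.
Reachable from I: {I, N}.
Only in F's history (ahead): {F} — 1.
Only in I's history (behind): {I} — 1.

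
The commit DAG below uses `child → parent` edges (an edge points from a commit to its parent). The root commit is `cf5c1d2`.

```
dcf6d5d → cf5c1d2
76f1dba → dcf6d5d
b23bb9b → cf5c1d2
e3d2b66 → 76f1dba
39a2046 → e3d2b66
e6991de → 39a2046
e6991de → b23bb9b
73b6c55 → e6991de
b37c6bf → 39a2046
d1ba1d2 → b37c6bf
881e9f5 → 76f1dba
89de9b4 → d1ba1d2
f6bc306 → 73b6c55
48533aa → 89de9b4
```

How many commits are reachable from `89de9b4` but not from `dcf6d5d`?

6

Reachable from 89de9b4: {39a2046, 76f1dba, 89de9b4, b37c6bf, cf5c1d2, d1ba1d2, dcf6d5d, e3d2b66}.
Reachable from dcf6d5d: {cf5c1d2, dcf6d5d}.
In 89de9b4's history but not dcf6d5d's: {39a2046, 76f1dba, 89de9b4, b37c6bf, d1ba1d2, e3d2b66} — 6 commits.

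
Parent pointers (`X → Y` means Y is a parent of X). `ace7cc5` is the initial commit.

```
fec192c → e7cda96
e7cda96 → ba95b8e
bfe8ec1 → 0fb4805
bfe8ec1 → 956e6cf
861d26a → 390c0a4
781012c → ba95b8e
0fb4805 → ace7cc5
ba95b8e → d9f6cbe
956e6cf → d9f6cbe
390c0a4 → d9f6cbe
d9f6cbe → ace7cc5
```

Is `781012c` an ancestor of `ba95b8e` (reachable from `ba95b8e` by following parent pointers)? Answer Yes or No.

No

Ancestors of ba95b8e: {ace7cc5, ba95b8e, d9f6cbe}.
781012c is not in that set, so it is not an ancestor of ba95b8e.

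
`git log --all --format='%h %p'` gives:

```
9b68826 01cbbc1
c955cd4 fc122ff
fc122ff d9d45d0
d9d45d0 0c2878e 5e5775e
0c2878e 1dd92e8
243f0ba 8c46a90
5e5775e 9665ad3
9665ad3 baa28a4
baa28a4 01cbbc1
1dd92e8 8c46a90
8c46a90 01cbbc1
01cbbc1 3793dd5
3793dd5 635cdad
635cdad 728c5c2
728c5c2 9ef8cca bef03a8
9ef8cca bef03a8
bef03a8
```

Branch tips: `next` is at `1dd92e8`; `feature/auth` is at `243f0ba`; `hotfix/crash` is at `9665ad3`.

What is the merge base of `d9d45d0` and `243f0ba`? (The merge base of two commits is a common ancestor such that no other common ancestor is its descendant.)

8c46a90

Ancestors of d9d45d0: {01cbbc1, 0c2878e, 1dd92e8, 3793dd5, 5e5775e, 635cdad, 728c5c2, 8c46a90, 9665ad3, 9ef8cca, baa28a4, bef03a8, d9d45d0}.
Ancestors of 243f0ba: {01cbbc1, 243f0ba, 3793dd5, 635cdad, 728c5c2, 8c46a90, 9ef8cca, bef03a8}.
Common ancestors: {01cbbc1, 3793dd5, 635cdad, 728c5c2, 8c46a90, 9ef8cca, bef03a8}.
Among these, 8c46a90 is not an ancestor of any other common ancestor — it is the merge base.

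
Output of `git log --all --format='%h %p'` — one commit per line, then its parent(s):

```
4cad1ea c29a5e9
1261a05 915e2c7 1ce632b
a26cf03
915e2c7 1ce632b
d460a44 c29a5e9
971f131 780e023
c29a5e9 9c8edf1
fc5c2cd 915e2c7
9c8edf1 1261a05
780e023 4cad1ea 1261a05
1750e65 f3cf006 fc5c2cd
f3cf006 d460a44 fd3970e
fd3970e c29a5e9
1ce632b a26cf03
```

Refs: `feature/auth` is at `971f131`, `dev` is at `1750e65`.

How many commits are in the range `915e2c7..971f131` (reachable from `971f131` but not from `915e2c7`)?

6

Reachable from 971f131: {1261a05, 1ce632b, 4cad1ea, 780e023, 915e2c7, 971f131, 9c8edf1, a26cf03, c29a5e9}.
Reachable from 915e2c7: {1ce632b, 915e2c7, a26cf03}.
In 971f131's history but not 915e2c7's: {1261a05, 4cad1ea, 780e023, 971f131, 9c8edf1, c29a5e9} — 6 commits.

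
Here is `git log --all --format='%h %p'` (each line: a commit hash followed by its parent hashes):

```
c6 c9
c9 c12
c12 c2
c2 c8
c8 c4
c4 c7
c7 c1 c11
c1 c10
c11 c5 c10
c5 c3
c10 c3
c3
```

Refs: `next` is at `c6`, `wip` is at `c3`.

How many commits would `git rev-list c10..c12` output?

8

Reachable from c12: {c1, c10, c11, c12, c2, c3, c4, c5, c7, c8}.
Reachable from c10: {c10, c3}.
In c12's history but not c10's: {c1, c11, c12, c2, c4, c5, c7, c8} — 8 commits.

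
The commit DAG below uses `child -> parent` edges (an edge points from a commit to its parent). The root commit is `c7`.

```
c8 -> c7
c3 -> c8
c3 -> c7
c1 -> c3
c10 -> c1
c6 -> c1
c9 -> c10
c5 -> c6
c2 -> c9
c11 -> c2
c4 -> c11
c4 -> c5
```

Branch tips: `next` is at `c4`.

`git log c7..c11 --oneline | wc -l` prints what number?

Reachable from c11: {c1, c10, c11, c2, c3, c7, c8, c9}.
Reachable from c7: {c7}.
In c11's history but not c7's: {c1, c10, c11, c2, c3, c8, c9} — 7 commits.

7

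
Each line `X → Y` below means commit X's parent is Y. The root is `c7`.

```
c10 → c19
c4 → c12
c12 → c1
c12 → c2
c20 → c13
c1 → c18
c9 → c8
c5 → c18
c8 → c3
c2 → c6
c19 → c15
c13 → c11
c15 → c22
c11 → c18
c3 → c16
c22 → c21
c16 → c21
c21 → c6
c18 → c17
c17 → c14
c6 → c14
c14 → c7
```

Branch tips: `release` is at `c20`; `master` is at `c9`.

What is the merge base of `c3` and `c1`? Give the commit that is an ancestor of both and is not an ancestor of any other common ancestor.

c14

Ancestors of c3: {c14, c16, c21, c3, c6, c7}.
Ancestors of c1: {c1, c14, c17, c18, c7}.
Common ancestors: {c14, c7}.
Among these, c14 is not an ancestor of any other common ancestor — it is the merge base.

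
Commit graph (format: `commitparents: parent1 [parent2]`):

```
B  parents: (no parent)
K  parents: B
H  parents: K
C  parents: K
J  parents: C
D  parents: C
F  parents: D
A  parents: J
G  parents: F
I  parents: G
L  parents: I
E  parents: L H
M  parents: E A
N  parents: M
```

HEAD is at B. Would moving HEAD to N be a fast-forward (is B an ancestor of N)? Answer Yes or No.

Yes

A fast-forward from B to N is possible iff B is an ancestor of N.
Ancestors of N: {A, B, C, D, E, F, G, H, I, J, K, L, M, N}.
B is among them, so fast-forward is possible.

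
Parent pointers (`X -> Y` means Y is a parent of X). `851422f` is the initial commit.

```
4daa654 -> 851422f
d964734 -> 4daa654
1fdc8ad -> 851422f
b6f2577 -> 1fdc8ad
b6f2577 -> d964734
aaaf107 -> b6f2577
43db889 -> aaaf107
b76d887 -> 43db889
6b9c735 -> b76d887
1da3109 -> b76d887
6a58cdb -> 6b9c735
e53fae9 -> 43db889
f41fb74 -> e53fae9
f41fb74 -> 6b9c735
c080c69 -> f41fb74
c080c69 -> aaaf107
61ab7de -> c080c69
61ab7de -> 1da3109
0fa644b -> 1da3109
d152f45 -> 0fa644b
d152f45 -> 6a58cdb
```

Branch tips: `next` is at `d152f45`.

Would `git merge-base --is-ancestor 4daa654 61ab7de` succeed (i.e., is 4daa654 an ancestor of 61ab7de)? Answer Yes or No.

Ancestors of 61ab7de (commits reachable by following parents): {1da3109, 1fdc8ad, 43db889, 4daa654, 61ab7de, 6b9c735, 851422f, aaaf107, b6f2577, b76d887, c080c69, d964734, e53fae9, f41fb74}.
4daa654 is in that set, so it is an ancestor of 61ab7de.

Yes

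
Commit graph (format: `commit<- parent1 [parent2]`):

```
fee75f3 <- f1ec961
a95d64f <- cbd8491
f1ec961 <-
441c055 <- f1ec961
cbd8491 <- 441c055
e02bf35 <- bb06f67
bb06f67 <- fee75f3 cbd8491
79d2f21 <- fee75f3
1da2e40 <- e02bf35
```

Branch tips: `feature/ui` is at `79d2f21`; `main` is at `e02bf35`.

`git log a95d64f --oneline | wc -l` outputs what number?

Walking parent pointers from a95d64f: reachable set = {441c055, a95d64f, cbd8491, f1ec961}.
That is 4 commits.

4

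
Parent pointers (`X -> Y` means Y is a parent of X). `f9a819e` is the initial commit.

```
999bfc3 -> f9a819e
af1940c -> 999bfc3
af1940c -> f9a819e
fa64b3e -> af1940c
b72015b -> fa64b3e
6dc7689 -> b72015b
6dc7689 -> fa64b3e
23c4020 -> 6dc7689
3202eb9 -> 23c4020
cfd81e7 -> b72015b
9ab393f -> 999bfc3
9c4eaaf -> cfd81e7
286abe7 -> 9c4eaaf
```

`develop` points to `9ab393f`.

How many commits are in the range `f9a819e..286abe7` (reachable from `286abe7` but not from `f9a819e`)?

Reachable from 286abe7: {286abe7, 999bfc3, 9c4eaaf, af1940c, b72015b, cfd81e7, f9a819e, fa64b3e}.
Reachable from f9a819e: {f9a819e}.
In 286abe7's history but not f9a819e's: {286abe7, 999bfc3, 9c4eaaf, af1940c, b72015b, cfd81e7, fa64b3e} — 7 commits.

7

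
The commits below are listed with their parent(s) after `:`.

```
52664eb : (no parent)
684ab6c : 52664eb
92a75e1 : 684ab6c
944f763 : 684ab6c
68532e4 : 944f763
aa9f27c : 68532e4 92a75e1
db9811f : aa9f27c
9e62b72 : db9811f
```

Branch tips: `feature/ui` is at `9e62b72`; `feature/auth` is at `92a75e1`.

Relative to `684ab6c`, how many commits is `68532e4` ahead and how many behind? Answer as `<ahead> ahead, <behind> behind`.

Reachable from 68532e4: {52664eb, 684ab6c, 68532e4, 944f763}.
Reachable from 684ab6c: {52664eb, 684ab6c}.
Only in 68532e4's history (ahead): {68532e4, 944f763} — 2.
Only in 684ab6c's history (behind): {} — 0.

2 ahead, 0 behind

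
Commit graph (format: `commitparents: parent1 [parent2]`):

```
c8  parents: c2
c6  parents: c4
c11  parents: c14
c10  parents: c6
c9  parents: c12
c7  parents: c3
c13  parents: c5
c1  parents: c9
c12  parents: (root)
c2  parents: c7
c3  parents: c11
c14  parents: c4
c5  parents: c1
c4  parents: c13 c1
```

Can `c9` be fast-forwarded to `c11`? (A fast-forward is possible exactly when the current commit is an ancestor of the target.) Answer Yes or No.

A fast-forward from c9 to c11 is possible iff c9 is an ancestor of c11.
Ancestors of c11: {c1, c11, c12, c13, c14, c4, c5, c9}.
c9 is among them, so fast-forward is possible.

Yes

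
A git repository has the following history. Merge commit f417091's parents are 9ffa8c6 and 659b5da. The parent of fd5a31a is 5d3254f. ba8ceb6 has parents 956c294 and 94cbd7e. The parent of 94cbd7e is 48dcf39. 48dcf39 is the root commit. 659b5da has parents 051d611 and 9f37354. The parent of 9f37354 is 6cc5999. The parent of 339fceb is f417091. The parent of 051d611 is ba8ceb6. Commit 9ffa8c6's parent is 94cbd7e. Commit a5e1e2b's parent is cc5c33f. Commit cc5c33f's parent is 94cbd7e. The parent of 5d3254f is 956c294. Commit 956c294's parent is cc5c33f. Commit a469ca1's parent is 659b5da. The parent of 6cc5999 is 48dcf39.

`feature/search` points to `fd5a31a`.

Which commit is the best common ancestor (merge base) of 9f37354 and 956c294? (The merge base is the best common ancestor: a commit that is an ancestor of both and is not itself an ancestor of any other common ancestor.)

48dcf39

Ancestors of 9f37354: {48dcf39, 6cc5999, 9f37354}.
Ancestors of 956c294: {48dcf39, 94cbd7e, 956c294, cc5c33f}.
Common ancestors: {48dcf39}.
The only common ancestor is 48dcf39, so it is the merge base.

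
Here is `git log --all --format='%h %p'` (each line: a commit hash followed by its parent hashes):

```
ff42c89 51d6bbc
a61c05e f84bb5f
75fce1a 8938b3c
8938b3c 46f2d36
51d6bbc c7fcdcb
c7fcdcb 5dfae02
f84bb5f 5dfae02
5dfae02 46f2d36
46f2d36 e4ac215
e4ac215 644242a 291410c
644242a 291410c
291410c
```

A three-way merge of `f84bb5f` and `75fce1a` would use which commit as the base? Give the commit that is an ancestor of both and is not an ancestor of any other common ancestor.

Ancestors of f84bb5f: {291410c, 46f2d36, 5dfae02, 644242a, e4ac215, f84bb5f}.
Ancestors of 75fce1a: {291410c, 46f2d36, 644242a, 75fce1a, 8938b3c, e4ac215}.
Common ancestors: {291410c, 46f2d36, 644242a, e4ac215}.
Among these, 46f2d36 is not an ancestor of any other common ancestor — it is the merge base.

46f2d36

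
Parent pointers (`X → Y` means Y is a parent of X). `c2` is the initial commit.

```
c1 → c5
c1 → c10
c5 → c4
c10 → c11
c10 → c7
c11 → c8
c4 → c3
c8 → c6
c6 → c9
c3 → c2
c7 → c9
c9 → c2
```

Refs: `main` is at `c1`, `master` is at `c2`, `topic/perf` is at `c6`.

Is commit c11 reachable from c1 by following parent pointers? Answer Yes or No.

Ancestors of c1 (commits reachable by following parents): {c1, c10, c11, c2, c3, c4, c5, c6, c7, c8, c9}.
c11 is in that set, so it is an ancestor of c1.

Yes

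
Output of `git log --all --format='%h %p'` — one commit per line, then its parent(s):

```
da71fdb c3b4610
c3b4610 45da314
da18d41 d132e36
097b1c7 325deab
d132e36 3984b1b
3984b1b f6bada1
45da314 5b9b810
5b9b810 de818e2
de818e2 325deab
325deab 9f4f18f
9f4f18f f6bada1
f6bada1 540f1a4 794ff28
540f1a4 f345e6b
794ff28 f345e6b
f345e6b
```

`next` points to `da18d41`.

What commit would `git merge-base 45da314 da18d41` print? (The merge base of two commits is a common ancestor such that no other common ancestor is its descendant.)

f6bada1

Ancestors of 45da314: {325deab, 45da314, 540f1a4, 5b9b810, 794ff28, 9f4f18f, de818e2, f345e6b, f6bada1}.
Ancestors of da18d41: {3984b1b, 540f1a4, 794ff28, d132e36, da18d41, f345e6b, f6bada1}.
Common ancestors: {540f1a4, 794ff28, f345e6b, f6bada1}.
Among these, f6bada1 is not an ancestor of any other common ancestor — it is the merge base.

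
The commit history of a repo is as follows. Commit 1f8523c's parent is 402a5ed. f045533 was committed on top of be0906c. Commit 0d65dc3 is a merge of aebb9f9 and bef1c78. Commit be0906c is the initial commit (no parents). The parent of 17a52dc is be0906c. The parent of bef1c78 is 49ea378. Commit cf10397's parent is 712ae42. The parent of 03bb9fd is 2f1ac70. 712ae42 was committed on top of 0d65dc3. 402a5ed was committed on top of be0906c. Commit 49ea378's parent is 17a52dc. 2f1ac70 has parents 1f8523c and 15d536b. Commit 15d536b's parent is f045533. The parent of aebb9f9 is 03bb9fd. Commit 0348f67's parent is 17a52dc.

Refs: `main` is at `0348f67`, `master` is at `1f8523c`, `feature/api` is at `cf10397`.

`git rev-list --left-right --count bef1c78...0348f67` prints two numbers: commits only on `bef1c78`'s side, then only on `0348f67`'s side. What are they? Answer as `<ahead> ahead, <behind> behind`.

Reachable from bef1c78: {17a52dc, 49ea378, be0906c, bef1c78}.
Reachable from 0348f67: {0348f67, 17a52dc, be0906c}.
Only in bef1c78's history (ahead): {49ea378, bef1c78} — 2.
Only in 0348f67's history (behind): {0348f67} — 1.

2 ahead, 1 behind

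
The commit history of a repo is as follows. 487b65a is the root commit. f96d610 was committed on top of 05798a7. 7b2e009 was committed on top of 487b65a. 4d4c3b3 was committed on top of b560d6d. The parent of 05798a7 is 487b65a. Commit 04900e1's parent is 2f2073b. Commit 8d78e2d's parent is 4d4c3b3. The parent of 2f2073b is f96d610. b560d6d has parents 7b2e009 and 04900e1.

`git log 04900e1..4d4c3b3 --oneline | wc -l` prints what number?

Reachable from 4d4c3b3: {04900e1, 05798a7, 2f2073b, 487b65a, 4d4c3b3, 7b2e009, b560d6d, f96d610}.
Reachable from 04900e1: {04900e1, 05798a7, 2f2073b, 487b65a, f96d610}.
In 4d4c3b3's history but not 04900e1's: {4d4c3b3, 7b2e009, b560d6d} — 3 commits.

3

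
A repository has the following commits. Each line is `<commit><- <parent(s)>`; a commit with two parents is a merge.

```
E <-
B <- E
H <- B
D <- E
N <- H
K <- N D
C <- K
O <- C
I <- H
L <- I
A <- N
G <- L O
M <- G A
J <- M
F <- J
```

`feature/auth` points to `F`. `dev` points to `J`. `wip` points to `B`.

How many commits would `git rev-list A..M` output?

Reachable from M: {A, B, C, D, E, G, H, I, K, L, M, N, O}.
Reachable from A: {A, B, E, H, N}.
In M's history but not A's: {C, D, G, I, K, L, M, O} — 8 commits.

8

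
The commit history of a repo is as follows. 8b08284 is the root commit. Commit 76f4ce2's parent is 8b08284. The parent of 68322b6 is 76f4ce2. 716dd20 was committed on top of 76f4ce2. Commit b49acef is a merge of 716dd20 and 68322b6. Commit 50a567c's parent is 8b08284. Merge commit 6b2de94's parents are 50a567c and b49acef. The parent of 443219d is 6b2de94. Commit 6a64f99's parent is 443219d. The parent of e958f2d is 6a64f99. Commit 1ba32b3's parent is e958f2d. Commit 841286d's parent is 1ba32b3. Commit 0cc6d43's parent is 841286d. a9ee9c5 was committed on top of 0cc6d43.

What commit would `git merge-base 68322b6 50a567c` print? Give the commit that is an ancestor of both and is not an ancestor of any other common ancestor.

8b08284

Ancestors of 68322b6: {68322b6, 76f4ce2, 8b08284}.
Ancestors of 50a567c: {50a567c, 8b08284}.
Common ancestors: {8b08284}.
The only common ancestor is 8b08284, so it is the merge base.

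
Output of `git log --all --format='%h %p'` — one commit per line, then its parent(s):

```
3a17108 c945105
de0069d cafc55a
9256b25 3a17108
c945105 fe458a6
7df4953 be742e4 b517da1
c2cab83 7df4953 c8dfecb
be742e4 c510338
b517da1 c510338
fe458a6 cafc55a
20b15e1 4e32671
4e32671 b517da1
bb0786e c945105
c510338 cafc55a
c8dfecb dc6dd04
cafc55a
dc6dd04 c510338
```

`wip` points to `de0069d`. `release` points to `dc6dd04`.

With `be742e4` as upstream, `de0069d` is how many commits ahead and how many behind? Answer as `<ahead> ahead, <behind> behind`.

Reachable from de0069d: {cafc55a, de0069d}.
Reachable from be742e4: {be742e4, c510338, cafc55a}.
Only in de0069d's history (ahead): {de0069d} — 1.
Only in be742e4's history (behind): {be742e4, c510338} — 2.

1 ahead, 2 behind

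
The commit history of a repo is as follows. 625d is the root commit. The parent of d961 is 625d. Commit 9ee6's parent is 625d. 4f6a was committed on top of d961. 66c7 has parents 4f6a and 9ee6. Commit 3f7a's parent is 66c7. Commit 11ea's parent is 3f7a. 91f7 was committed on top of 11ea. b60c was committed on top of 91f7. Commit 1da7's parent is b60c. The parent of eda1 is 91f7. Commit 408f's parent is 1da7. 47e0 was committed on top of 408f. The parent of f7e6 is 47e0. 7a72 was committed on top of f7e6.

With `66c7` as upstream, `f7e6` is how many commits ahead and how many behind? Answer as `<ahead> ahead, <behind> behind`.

Reachable from f7e6: {11ea, 1da7, 3f7a, 408f, 47e0, 4f6a, 625d, 66c7, 91f7, 9ee6, b60c, d961, f7e6}.
Reachable from 66c7: {4f6a, 625d, 66c7, 9ee6, d961}.
Only in f7e6's history (ahead): {11ea, 1da7, 3f7a, 408f, 47e0, 91f7, b60c, f7e6} — 8.
Only in 66c7's history (behind): {} — 0.

8 ahead, 0 behind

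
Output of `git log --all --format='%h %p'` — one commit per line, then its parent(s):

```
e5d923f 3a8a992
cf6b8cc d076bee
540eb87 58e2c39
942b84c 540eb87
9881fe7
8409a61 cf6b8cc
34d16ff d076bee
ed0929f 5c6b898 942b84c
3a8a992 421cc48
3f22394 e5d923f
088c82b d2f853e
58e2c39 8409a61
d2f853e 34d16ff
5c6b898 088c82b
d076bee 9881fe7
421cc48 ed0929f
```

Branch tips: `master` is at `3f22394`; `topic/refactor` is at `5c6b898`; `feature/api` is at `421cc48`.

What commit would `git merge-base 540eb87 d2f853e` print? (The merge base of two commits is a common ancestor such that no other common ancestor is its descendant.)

Ancestors of 540eb87: {540eb87, 58e2c39, 8409a61, 9881fe7, cf6b8cc, d076bee}.
Ancestors of d2f853e: {34d16ff, 9881fe7, d076bee, d2f853e}.
Common ancestors: {9881fe7, d076bee}.
Among these, d076bee is not an ancestor of any other common ancestor — it is the merge base.

d076bee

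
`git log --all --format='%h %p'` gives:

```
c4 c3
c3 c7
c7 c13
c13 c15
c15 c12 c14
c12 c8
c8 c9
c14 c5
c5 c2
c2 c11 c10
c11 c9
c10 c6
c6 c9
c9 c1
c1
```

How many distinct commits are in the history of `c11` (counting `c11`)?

Walking parent pointers from c11: reachable set = {c1, c11, c9}.
That is 3 commits.

3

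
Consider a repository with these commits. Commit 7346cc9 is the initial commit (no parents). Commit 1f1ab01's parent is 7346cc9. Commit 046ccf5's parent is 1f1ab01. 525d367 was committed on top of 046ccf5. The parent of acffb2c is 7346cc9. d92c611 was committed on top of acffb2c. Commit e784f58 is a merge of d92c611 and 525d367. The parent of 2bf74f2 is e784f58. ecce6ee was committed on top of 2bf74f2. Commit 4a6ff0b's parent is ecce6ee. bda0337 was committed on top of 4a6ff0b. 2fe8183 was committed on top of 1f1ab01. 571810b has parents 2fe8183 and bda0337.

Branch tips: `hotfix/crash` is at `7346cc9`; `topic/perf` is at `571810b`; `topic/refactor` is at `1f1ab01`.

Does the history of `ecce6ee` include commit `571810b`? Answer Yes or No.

Ancestors of ecce6ee: {046ccf5, 1f1ab01, 2bf74f2, 525d367, 7346cc9, acffb2c, d92c611, e784f58, ecce6ee}.
571810b is not in that set, so it is not an ancestor of ecce6ee.

No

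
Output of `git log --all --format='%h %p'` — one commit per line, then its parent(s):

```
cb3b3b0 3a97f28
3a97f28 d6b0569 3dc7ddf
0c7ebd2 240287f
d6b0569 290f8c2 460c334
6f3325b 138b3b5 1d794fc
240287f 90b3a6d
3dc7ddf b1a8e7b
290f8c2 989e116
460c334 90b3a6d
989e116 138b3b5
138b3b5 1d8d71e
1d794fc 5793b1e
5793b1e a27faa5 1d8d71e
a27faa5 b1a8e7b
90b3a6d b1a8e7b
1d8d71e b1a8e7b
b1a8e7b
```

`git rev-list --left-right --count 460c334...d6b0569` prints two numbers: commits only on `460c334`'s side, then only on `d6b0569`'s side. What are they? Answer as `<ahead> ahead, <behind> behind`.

Reachable from 460c334: {460c334, 90b3a6d, b1a8e7b}.
Reachable from d6b0569: {138b3b5, 1d8d71e, 290f8c2, 460c334, 90b3a6d, 989e116, b1a8e7b, d6b0569}.
Only in 460c334's history (ahead): {} — 0.
Only in d6b0569's history (behind): {138b3b5, 1d8d71e, 290f8c2, 989e116, d6b0569} — 5.

0 ahead, 5 behind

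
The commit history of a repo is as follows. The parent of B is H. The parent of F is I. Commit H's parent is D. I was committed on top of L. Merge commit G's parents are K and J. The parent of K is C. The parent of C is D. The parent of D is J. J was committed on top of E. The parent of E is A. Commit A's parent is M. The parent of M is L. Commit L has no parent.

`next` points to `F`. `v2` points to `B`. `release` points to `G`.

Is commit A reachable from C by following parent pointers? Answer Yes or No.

Yes

Ancestors of C (commits reachable by following parents): {A, C, D, E, J, L, M}.
A is in that set, so it is an ancestor of C.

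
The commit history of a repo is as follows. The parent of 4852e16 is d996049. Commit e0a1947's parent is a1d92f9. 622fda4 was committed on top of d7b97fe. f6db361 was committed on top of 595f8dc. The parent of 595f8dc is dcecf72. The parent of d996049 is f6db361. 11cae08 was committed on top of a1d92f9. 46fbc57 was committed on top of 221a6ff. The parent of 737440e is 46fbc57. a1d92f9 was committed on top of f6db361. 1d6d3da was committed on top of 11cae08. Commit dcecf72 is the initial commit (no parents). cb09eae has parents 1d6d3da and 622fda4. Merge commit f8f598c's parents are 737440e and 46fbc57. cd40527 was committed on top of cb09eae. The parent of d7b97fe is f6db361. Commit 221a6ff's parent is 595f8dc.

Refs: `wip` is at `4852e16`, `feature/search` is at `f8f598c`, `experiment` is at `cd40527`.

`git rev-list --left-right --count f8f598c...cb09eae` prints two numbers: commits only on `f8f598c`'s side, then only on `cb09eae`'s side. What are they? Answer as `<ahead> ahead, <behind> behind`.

4 ahead, 7 behind

Reachable from f8f598c: {221a6ff, 46fbc57, 595f8dc, 737440e, dcecf72, f8f598c}.
Reachable from cb09eae: {11cae08, 1d6d3da, 595f8dc, 622fda4, a1d92f9, cb09eae, d7b97fe, dcecf72, f6db361}.
Only in f8f598c's history (ahead): {221a6ff, 46fbc57, 737440e, f8f598c} — 4.
Only in cb09eae's history (behind): {11cae08, 1d6d3da, 622fda4, a1d92f9, cb09eae, d7b97fe, f6db361} — 7.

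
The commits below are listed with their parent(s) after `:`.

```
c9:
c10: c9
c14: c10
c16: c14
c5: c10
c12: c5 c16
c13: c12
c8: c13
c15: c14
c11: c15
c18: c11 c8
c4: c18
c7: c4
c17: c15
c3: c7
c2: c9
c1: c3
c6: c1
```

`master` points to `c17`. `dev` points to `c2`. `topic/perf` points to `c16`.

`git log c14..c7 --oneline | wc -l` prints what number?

10

Reachable from c7: {c10, c11, c12, c13, c14, c15, c16, c18, c4, c5, c7, c8, c9}.
Reachable from c14: {c10, c14, c9}.
In c7's history but not c14's: {c11, c12, c13, c15, c16, c18, c4, c5, c7, c8} — 10 commits.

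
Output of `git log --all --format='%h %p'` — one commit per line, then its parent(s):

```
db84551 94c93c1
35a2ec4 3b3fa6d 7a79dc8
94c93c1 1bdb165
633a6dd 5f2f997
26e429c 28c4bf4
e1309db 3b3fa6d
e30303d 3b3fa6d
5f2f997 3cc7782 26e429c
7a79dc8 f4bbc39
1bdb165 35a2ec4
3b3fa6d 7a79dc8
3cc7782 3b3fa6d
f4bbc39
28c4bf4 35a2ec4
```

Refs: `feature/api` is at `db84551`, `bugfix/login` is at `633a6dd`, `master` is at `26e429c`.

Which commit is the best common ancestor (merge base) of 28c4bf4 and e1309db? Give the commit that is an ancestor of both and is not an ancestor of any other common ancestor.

3b3fa6d

Ancestors of 28c4bf4: {28c4bf4, 35a2ec4, 3b3fa6d, 7a79dc8, f4bbc39}.
Ancestors of e1309db: {3b3fa6d, 7a79dc8, e1309db, f4bbc39}.
Common ancestors: {3b3fa6d, 7a79dc8, f4bbc39}.
Among these, 3b3fa6d is not an ancestor of any other common ancestor — it is the merge base.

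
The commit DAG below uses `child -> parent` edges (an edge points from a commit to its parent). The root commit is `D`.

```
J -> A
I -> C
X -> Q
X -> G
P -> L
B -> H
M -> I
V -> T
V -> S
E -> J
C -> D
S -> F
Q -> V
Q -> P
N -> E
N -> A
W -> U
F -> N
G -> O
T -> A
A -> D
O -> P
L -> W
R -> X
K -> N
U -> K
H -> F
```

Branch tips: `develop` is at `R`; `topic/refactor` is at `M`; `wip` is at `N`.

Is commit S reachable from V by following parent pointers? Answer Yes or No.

Yes

Ancestors of V (commits reachable by following parents): {A, D, E, F, J, N, S, T, V}.
S is in that set, so it is an ancestor of V.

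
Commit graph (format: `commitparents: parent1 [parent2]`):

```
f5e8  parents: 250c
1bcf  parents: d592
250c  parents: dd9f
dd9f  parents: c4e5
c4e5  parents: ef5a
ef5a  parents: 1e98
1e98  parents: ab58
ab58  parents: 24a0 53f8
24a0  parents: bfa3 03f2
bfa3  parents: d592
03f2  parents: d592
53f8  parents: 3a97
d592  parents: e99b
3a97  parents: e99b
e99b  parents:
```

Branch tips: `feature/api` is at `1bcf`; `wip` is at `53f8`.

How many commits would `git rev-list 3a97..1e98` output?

7

Reachable from 1e98: {03f2, 1e98, 24a0, 3a97, 53f8, ab58, bfa3, d592, e99b}.
Reachable from 3a97: {3a97, e99b}.
In 1e98's history but not 3a97's: {03f2, 1e98, 24a0, 53f8, ab58, bfa3, d592} — 7 commits.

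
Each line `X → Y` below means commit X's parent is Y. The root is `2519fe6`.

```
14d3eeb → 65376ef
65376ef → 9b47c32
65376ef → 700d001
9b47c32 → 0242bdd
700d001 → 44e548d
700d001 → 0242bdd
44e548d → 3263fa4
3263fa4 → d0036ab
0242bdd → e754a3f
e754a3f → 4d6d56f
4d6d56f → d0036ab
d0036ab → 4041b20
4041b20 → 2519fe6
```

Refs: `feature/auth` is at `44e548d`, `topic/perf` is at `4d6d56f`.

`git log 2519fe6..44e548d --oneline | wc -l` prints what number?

4

Reachable from 44e548d: {2519fe6, 3263fa4, 4041b20, 44e548d, d0036ab}.
Reachable from 2519fe6: {2519fe6}.
In 44e548d's history but not 2519fe6's: {3263fa4, 4041b20, 44e548d, d0036ab} — 4 commits.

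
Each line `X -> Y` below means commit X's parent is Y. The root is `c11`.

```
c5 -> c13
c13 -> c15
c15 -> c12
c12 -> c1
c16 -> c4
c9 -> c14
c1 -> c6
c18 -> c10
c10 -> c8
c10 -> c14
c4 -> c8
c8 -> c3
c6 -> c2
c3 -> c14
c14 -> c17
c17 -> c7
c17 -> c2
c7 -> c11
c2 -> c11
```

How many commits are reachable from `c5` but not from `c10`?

6

Reachable from c5: {c1, c11, c12, c13, c15, c2, c5, c6}.
Reachable from c10: {c10, c11, c14, c17, c2, c3, c7, c8}.
In c5's history but not c10's: {c1, c12, c13, c15, c5, c6} — 6 commits.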